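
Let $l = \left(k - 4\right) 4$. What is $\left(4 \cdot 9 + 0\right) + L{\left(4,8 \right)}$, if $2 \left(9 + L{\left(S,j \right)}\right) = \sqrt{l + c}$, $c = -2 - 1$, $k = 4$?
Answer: $27 + \frac{i \sqrt{3}}{2} \approx 27.0 + 0.86602 i$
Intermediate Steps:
$c = -3$
$l = 0$ ($l = \left(4 - 4\right) 4 = 0 \cdot 4 = 0$)
$L{\left(S,j \right)} = -9 + \frac{i \sqrt{3}}{2}$ ($L{\left(S,j \right)} = -9 + \frac{\sqrt{0 - 3}}{2} = -9 + \frac{\sqrt{-3}}{2} = -9 + \frac{i \sqrt{3}}{2}$)
$\left(4 \cdot 9 + 0\right) + L{\left(4,8 \right)} = \left(4 \cdot 9 + 0\right) - \left(9 - \frac{i \sqrt{3}}{2}\right) = \left(36 + 0\right) - \left(9 - \frac{i \sqrt{3}}{2}\right) = 36 - \left(9 - \frac{i \sqrt{3}}{2}\right) = 27 + \frac{i \sqrt{3}}{2}$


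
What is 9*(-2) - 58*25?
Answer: -1468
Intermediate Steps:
9*(-2) - 58*25 = -18 - 1450 = -1468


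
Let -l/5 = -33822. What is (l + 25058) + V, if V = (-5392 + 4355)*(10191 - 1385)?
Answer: -8937654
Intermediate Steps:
l = 169110 (l = -5*(-33822) = 169110)
V = -9131822 (V = -1037*8806 = -9131822)
(l + 25058) + V = (169110 + 25058) - 9131822 = 194168 - 9131822 = -8937654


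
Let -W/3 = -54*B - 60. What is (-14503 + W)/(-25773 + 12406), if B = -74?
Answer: 26311/13367 ≈ 1.9684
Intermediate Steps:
W = -11808 (W = -3*(-54*(-74) - 60) = -3*(3996 - 60) = -3*3936 = -11808)
(-14503 + W)/(-25773 + 12406) = (-14503 - 11808)/(-25773 + 12406) = -26311/(-13367) = -26311*(-1/13367) = 26311/13367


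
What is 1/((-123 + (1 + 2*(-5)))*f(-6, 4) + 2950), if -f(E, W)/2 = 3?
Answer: 1/3742 ≈ 0.00026724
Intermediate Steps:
f(E, W) = -6 (f(E, W) = -2*3 = -6)
1/((-123 + (1 + 2*(-5)))*f(-6, 4) + 2950) = 1/((-123 + (1 + 2*(-5)))*(-6) + 2950) = 1/((-123 + (1 - 10))*(-6) + 2950) = 1/((-123 - 9)*(-6) + 2950) = 1/(-132*(-6) + 2950) = 1/(792 + 2950) = 1/3742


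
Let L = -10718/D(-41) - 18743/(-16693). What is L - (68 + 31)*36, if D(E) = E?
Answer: -2259563895/684413 ≈ -3301.5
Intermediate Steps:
L = 179684037/684413 (L = -10718/(-41) - 18743/(-16693) = -10718*(-1/41) - 18743*(-1/16693) = 10718/41 + 18743/16693 = 179684037/684413 ≈ 262.54)
L - (68 + 31)*36 = 179684037/684413 - (68 + 31)*36 = 179684037/684413 - 99*36 = 179684037/684413 - 1*3564 = 179684037/684413 - 3564 = -2259563895/684413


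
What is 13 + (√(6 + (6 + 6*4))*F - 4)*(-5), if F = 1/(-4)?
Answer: 81/2 ≈ 40.500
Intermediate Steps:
F = -¼ ≈ -0.25000
13 + (√(6 + (6 + 6*4))*F - 4)*(-5) = 13 + (√(6 + (6 + 6*4))*(-¼) - 4)*(-5) = 13 + (√(6 + (6 + 24))*(-¼) - 4)*(-5) = 13 + (√(6 + 30)*(-¼) - 4)*(-5) = 13 + (√36*(-¼) - 4)*(-5) = 13 + (6*(-¼) - 4)*(-5) = 13 + (-3/2 - 4)*(-5) = 13 - 11/2*(-5) = 13 + 55/2 = 81/2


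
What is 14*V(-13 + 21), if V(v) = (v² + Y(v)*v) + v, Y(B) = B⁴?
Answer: 459760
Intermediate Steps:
V(v) = v + v² + v⁵ (V(v) = (v² + v⁴*v) + v = (v² + v⁵) + v = v + v² + v⁵)
14*V(-13 + 21) = 14*((-13 + 21)*(1 + (-13 + 21) + (-13 + 21)⁴)) = 14*(8*(1 + 8 + 8⁴)) = 14*(8*(1 + 8 + 4096)) = 14*(8*4105) = 14*32840 = 459760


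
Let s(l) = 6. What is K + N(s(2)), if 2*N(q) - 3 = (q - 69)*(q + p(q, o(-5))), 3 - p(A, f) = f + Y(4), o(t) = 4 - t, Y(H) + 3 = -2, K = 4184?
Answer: 4028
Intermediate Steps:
Y(H) = -5 (Y(H) = -3 - 2 = -5)
p(A, f) = 8 - f (p(A, f) = 3 - (f - 5) = 3 - (-5 + f) = 3 + (5 - f) = 8 - f)
N(q) = 3/2 + (-1 + q)*(-69 + q)/2 (N(q) = 3/2 + ((q - 69)*(q + (8 - (4 - 1*(-5)))))/2 = 3/2 + ((-69 + q)*(q + (8 - (4 + 5))))/2 = 3/2 + ((-69 + q)*(q + (8 - 1*9)))/2 = 3/2 + ((-69 + q)*(q + (8 - 9)))/2 = 3/2 + ((-69 + q)*(q - 1))/2 = 3/2 + ((-69 + q)*(-1 + q))/2 = 3/2 + ((-1 + q)*(-69 + q))/2 = 3/2 + (-1 + q)*(-69 + q)/2)
K + N(s(2)) = 4184 + (36 + (½)*6² - 35*6) = 4184 + (36 + (½)*36 - 210) = 4184 + (36 + 18 - 210) = 4184 - 156 = 4028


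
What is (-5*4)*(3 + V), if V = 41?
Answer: -880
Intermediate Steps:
(-5*4)*(3 + V) = (-5*4)*(3 + 41) = -20*44 = -880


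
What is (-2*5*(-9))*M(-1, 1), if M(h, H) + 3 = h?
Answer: -360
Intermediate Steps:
M(h, H) = -3 + h
(-2*5*(-9))*M(-1, 1) = (-2*5*(-9))*(-3 - 1) = -10*(-9)*(-4) = 90*(-4) = -360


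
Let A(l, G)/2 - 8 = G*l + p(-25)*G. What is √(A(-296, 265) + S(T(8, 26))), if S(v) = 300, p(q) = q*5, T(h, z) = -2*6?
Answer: I*√222814 ≈ 472.03*I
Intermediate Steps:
T(h, z) = -12
p(q) = 5*q
A(l, G) = 16 - 250*G + 2*G*l (A(l, G) = 16 + 2*(G*l + (5*(-25))*G) = 16 + 2*(G*l - 125*G) = 16 + 2*(-125*G + G*l) = 16 + (-250*G + 2*G*l) = 16 - 250*G + 2*G*l)
√(A(-296, 265) + S(T(8, 26))) = √((16 - 250*265 + 2*265*(-296)) + 300) = √((16 - 66250 - 156880) + 300) = √(-223114 + 300) = √(-222814) = I*√222814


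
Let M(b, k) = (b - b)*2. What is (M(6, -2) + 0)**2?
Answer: 0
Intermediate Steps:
M(b, k) = 0 (M(b, k) = 0*2 = 0)
(M(6, -2) + 0)**2 = (0 + 0)**2 = 0**2 = 0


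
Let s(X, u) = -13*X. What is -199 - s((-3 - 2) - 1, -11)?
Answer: -277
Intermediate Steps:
-199 - s((-3 - 2) - 1, -11) = -199 - (-13)*((-3 - 2) - 1) = -199 - (-13)*(-5 - 1) = -199 - (-13)*(-6) = -199 - 1*78 = -199 - 78 = -277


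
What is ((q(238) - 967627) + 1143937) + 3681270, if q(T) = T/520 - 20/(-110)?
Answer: 11032680629/2860 ≈ 3.8576e+6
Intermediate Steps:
q(T) = 2/11 + T/520 (q(T) = T*(1/520) - 20*(-1/110) = T/520 + 2/11 = 2/11 + T/520)
((q(238) - 967627) + 1143937) + 3681270 = (((2/11 + (1/520)*238) - 967627) + 1143937) + 3681270 = (((2/11 + 119/260) - 967627) + 1143937) + 3681270 = ((1829/2860 - 967627) + 1143937) + 3681270 = (-2767411391/2860 + 1143937) + 3681270 = 504248429/2860 + 3681270 = 11032680629/2860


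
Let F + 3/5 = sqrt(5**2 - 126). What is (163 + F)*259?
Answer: 210308/5 + 259*I*sqrt(101) ≈ 42062.0 + 2602.9*I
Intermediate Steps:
F = -3/5 + I*sqrt(101) (F = -3/5 + sqrt(5**2 - 126) = -3/5 + sqrt(25 - 126) = -3/5 + sqrt(-101) = -3/5 + I*sqrt(101) ≈ -0.6 + 10.05*I)
(163 + F)*259 = (163 + (-3/5 + I*sqrt(101)))*259 = (812/5 + I*sqrt(101))*259 = 210308/5 + 259*I*sqrt(101)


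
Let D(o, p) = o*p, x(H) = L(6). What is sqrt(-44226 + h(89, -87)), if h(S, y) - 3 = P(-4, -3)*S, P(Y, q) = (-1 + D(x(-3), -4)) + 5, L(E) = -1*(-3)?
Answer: I*sqrt(44935) ≈ 211.98*I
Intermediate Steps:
L(E) = 3
x(H) = 3
P(Y, q) = -8 (P(Y, q) = (-1 + 3*(-4)) + 5 = (-1 - 12) + 5 = -13 + 5 = -8)
h(S, y) = 3 - 8*S
sqrt(-44226 + h(89, -87)) = sqrt(-44226 + (3 - 8*89)) = sqrt(-44226 + (3 - 712)) = sqrt(-44226 - 709) = sqrt(-44935) = I*sqrt(44935)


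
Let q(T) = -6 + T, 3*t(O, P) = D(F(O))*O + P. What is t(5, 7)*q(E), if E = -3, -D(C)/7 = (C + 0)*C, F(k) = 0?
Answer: -21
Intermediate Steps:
D(C) = -7*C² (D(C) = -7*(C + 0)*C = -7*C*C = -7*C²)
t(O, P) = P/3 (t(O, P) = ((-7*0²)*O + P)/3 = ((-7*0)*O + P)/3 = (0*O + P)/3 = (0 + P)/3 = P/3)
t(5, 7)*q(E) = ((⅓)*7)*(-6 - 3) = (7/3)*(-9) = -21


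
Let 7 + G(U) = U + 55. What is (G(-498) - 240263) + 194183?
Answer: -46530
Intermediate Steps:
G(U) = 48 + U (G(U) = -7 + (U + 55) = -7 + (55 + U) = 48 + U)
(G(-498) - 240263) + 194183 = ((48 - 498) - 240263) + 194183 = (-450 - 240263) + 194183 = -240713 + 194183 = -46530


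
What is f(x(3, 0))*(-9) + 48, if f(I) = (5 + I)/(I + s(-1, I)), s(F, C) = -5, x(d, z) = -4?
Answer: 49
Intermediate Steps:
f(I) = (5 + I)/(-5 + I) (f(I) = (5 + I)/(I - 5) = (5 + I)/(-5 + I))
f(x(3, 0))*(-9) + 48 = ((5 - 4)/(-5 - 4))*(-9) + 48 = (1/(-9))*(-9) + 48 = -1/9*1*(-9) + 48 = -1/9*(-9) + 48 = 1 + 48 = 49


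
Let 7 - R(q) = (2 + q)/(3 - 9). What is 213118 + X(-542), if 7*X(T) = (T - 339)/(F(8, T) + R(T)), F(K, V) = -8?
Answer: 135757047/637 ≈ 2.1312e+5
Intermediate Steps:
R(q) = 22/3 + q/6 (R(q) = 7 - (2 + q)/(3 - 9) = 7 - (2 + q)/(-6) = 7 - (2 + q)*(-1)/6 = 7 - (-⅓ - q/6) = 7 + (⅓ + q/6) = 22/3 + q/6)
X(T) = (-339 + T)/(7*(-⅔ + T/6)) (X(T) = ((T - 339)/(-8 + (22/3 + T/6)))/7 = ((-339 + T)/(-⅔ + T/6))/7 = (-339 + T)/(7*(-⅔ + T/6)))
213118 + X(-542) = 213118 + 6*(-339 - 542)/(7*(-4 - 542)) = 213118 + (6/7)*(-881)/(-546) = 213118 + (6/7)*(-1/546)*(-881) = 213118 + 881/637 = 135757047/637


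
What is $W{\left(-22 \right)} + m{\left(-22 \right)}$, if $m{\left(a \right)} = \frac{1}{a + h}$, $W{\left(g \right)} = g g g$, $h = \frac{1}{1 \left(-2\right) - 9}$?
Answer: $- \frac{2587475}{243} \approx -10648.0$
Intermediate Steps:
$h = - \frac{1}{11}$ ($h = \frac{1}{-2 - 9} = \frac{1}{-11} = - \frac{1}{11} \approx -0.090909$)
$W{\left(g \right)} = g^{3}$ ($W{\left(g \right)} = g^{2} g = g^{3}$)
$m{\left(a \right)} = \frac{1}{- \frac{1}{11} + a}$ ($m{\left(a \right)} = \frac{1}{a - \frac{1}{11}} = \frac{1}{- \frac{1}{11} + a}$)
$W{\left(-22 \right)} + m{\left(-22 \right)} = \left(-22\right)^{3} + \frac{11}{-1 + 11 \left(-22\right)} = -10648 + \frac{11}{-1 - 242} = -10648 + \frac{11}{-243} = -10648 + 11 \left(- \frac{1}{243}\right) = -10648 - \frac{11}{243} = - \frac{2587475}{243}$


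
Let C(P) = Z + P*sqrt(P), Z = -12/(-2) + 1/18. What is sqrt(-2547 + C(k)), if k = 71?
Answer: sqrt(-91474 + 2556*sqrt(71))/6 ≈ 44.076*I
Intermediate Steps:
Z = 109/18 (Z = -12*(-1/2) + 1*(1/18) = 6 + 1/18 = 109/18 ≈ 6.0556)
C(P) = 109/18 + P**(3/2) (C(P) = 109/18 + P*sqrt(P) = 109/18 + P**(3/2))
sqrt(-2547 + C(k)) = sqrt(-2547 + (109/18 + 71**(3/2))) = sqrt(-2547 + (109/18 + 71*sqrt(71))) = sqrt(-45737/18 + 71*sqrt(71))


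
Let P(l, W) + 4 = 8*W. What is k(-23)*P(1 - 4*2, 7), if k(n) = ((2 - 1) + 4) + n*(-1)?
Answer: 1456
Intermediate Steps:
k(n) = 5 - n (k(n) = (1 + 4) - n = 5 - n)
P(l, W) = -4 + 8*W
k(-23)*P(1 - 4*2, 7) = (5 - 1*(-23))*(-4 + 8*7) = (5 + 23)*(-4 + 56) = 28*52 = 1456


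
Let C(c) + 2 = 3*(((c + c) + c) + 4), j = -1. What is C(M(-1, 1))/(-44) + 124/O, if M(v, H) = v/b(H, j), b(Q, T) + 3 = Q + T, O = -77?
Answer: -587/308 ≈ -1.9058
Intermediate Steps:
b(Q, T) = -3 + Q + T (b(Q, T) = -3 + (Q + T) = -3 + Q + T)
M(v, H) = v/(-4 + H) (M(v, H) = v/(-3 + H - 1) = v/(-4 + H))
C(c) = 10 + 9*c (C(c) = -2 + 3*(((c + c) + c) + 4) = -2 + 3*((2*c + c) + 4) = -2 + 3*(3*c + 4) = -2 + 3*(4 + 3*c) = -2 + (12 + 9*c) = 10 + 9*c)
C(M(-1, 1))/(-44) + 124/O = (10 + 9*(-1/(-4 + 1)))/(-44) + 124/(-77) = (10 + 9*(-1/(-3)))*(-1/44) + 124*(-1/77) = (10 + 9*(-1*(-⅓)))*(-1/44) - 124/77 = (10 + 9*(⅓))*(-1/44) - 124/77 = (10 + 3)*(-1/44) - 124/77 = 13*(-1/44) - 124/77 = -13/44 - 124/77 = -587/308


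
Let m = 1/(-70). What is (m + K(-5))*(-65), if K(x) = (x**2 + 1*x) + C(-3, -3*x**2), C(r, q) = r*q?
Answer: -222937/14 ≈ -15924.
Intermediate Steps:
C(r, q) = q*r
K(x) = x + 10*x**2 (K(x) = (x**2 + 1*x) - 3*x**2*(-3) = (x**2 + x) + 9*x**2 = (x + x**2) + 9*x**2 = x + 10*x**2)
m = -1/70 ≈ -0.014286
(m + K(-5))*(-65) = (-1/70 - 5*(1 + 10*(-5)))*(-65) = (-1/70 - 5*(1 - 50))*(-65) = (-1/70 - 5*(-49))*(-65) = (-1/70 + 245)*(-65) = (17149/70)*(-65) = -222937/14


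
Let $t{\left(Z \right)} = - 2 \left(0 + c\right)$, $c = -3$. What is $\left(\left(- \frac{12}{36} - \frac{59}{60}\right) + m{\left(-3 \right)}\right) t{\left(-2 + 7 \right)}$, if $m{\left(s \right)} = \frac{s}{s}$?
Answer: $- \frac{19}{10} \approx -1.9$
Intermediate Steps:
$m{\left(s \right)} = 1$
$t{\left(Z \right)} = 6$ ($t{\left(Z \right)} = - 2 \left(0 - 3\right) = \left(-2\right) \left(-3\right) = 6$)
$\left(\left(- \frac{12}{36} - \frac{59}{60}\right) + m{\left(-3 \right)}\right) t{\left(-2 + 7 \right)} = \left(\left(- \frac{12}{36} - \frac{59}{60}\right) + 1\right) 6 = \left(\left(\left(-12\right) \frac{1}{36} - \frac{59}{60}\right) + 1\right) 6 = \left(\left(- \frac{1}{3} - \frac{59}{60}\right) + 1\right) 6 = \left(- \frac{79}{60} + 1\right) 6 = \left(- \frac{19}{60}\right) 6 = - \frac{19}{10}$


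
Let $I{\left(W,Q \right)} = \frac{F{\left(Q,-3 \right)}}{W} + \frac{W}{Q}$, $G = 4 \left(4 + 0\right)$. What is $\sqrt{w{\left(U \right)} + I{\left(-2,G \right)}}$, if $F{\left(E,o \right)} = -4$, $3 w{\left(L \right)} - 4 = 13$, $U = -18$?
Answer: $\frac{\sqrt{1086}}{12} \approx 2.7462$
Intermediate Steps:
$w{\left(L \right)} = \frac{17}{3}$ ($w{\left(L \right)} = \frac{4}{3} + \frac{1}{3} \cdot 13 = \frac{4}{3} + \frac{13}{3} = \frac{17}{3}$)
$G = 16$ ($G = 4 \cdot 4 = 16$)
$I{\left(W,Q \right)} = - \frac{4}{W} + \frac{W}{Q}$
$\sqrt{w{\left(U \right)} + I{\left(-2,G \right)}} = \sqrt{\frac{17}{3} - \left(-2 + \frac{1}{8}\right)} = \sqrt{\frac{17}{3} - - \frac{15}{8}} = \sqrt{\frac{17}{3} + \left(2 - \frac{1}{8}\right)} = \sqrt{\frac{17}{3} + \frac{15}{8}} = \sqrt{\frac{181}{24}} = \frac{\sqrt{1086}}{12}$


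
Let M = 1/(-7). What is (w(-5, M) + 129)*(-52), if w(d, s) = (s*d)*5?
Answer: -48256/7 ≈ -6893.7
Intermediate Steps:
M = -1/7 (M = 1*(-1/7) = -1/7 ≈ -0.14286)
w(d, s) = 5*d*s (w(d, s) = (d*s)*5 = 5*d*s)
(w(-5, M) + 129)*(-52) = (5*(-5)*(-1/7) + 129)*(-52) = (25/7 + 129)*(-52) = (928/7)*(-52) = -48256/7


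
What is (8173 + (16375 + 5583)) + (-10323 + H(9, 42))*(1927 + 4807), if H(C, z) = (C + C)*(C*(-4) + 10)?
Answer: -72636463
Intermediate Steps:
H(C, z) = 2*C*(10 - 4*C) (H(C, z) = (2*C)*(-4*C + 10) = (2*C)*(10 - 4*C) = 2*C*(10 - 4*C))
(8173 + (16375 + 5583)) + (-10323 + H(9, 42))*(1927 + 4807) = (8173 + (16375 + 5583)) + (-10323 + 4*9*(5 - 2*9))*(1927 + 4807) = (8173 + 21958) + (-10323 + 4*9*(5 - 18))*6734 = 30131 + (-10323 + 4*9*(-13))*6734 = 30131 + (-10323 - 468)*6734 = 30131 - 10791*6734 = 30131 - 72666594 = -72636463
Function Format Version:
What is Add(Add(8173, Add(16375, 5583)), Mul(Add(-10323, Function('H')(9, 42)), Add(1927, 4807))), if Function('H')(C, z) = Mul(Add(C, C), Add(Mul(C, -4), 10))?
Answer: -72636463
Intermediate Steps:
Function('H')(C, z) = Mul(2, C, Add(10, Mul(-4, C))) (Function('H')(C, z) = Mul(Mul(2, C), Add(Mul(-4, C), 10)) = Mul(Mul(2, C), Add(10, Mul(-4, C))) = Mul(2, C, Add(10, Mul(-4, C))))
Add(Add(8173, Add(16375, 5583)), Mul(Add(-10323, Function('H')(9, 42)), Add(1927, 4807))) = Add(Add(8173, Add(16375, 5583)), Mul(Add(-10323, Mul(4, 9, Add(5, Mul(-2, 9)))), Add(1927, 4807))) = Add(Add(8173, 21958), Mul(Add(-10323, Mul(4, 9, Add(5, -18))), 6734)) = Add(30131, Mul(Add(-10323, Mul(4, 9, -13)), 6734)) = Add(30131, Mul(Add(-10323, -468), 6734)) = Add(30131, Mul(-10791, 6734)) = Add(30131, -72666594) = -72636463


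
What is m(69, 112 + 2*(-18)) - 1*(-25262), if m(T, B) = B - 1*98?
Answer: 25240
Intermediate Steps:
m(T, B) = -98 + B (m(T, B) = B - 98 = -98 + B)
m(69, 112 + 2*(-18)) - 1*(-25262) = (-98 + (112 + 2*(-18))) - 1*(-25262) = (-98 + (112 - 36)) + 25262 = (-98 + 76) + 25262 = -22 + 25262 = 25240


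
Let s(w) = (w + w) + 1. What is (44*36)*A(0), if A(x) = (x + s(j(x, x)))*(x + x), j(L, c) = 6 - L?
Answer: 0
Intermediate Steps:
s(w) = 1 + 2*w (s(w) = 2*w + 1 = 1 + 2*w)
A(x) = 2*x*(13 - x) (A(x) = (x + (1 + 2*(6 - x)))*(x + x) = (x + (1 + (12 - 2*x)))*(2*x) = (x + (13 - 2*x))*(2*x) = (13 - x)*(2*x) = 2*x*(13 - x))
(44*36)*A(0) = (44*36)*(2*0*(13 - 1*0)) = 1584*(2*0*(13 + 0)) = 1584*(2*0*13) = 1584*0 = 0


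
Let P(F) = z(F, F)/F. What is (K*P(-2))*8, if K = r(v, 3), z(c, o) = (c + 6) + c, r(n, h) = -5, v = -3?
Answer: 40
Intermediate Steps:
z(c, o) = 6 + 2*c (z(c, o) = (6 + c) + c = 6 + 2*c)
K = -5
P(F) = (6 + 2*F)/F
(K*P(-2))*8 = -5*(2 + 6/(-2))*8 = -5*(2 + 6*(-½))*8 = -5*(2 - 3)*8 = -5*(-1)*8 = 5*8 = 40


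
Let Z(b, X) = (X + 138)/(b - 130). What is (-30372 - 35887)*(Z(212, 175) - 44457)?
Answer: 241524722699/82 ≈ 2.9454e+9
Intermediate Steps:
Z(b, X) = (138 + X)/(-130 + b)
(-30372 - 35887)*(Z(212, 175) - 44457) = (-30372 - 35887)*((138 + 175)/(-130 + 212) - 44457) = -66259*(313/82 - 44457) = -66259*(-3645161/82) = 241524722699/82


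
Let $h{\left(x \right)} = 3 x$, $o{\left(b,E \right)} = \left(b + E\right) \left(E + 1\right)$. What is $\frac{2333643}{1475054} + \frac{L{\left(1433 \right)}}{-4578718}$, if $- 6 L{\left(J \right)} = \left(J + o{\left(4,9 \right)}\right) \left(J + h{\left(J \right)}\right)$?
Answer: $\frac{6443811595859}{3376928150386} \approx 1.9082$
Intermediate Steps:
$o{\left(b,E \right)} = \left(1 + E\right) \left(E + b\right)$ ($o{\left(b,E \right)} = \left(E + b\right) \left(1 + E\right) = \left(1 + E\right) \left(E + b\right)$)
$L{\left(J \right)} = - \frac{2 J \left(130 + J\right)}{3}$ ($L{\left(J \right)} = - \frac{\left(J + \left(9 + 4 + 9^{2} + 9 \cdot 4\right)\right) \left(J + 3 J\right)}{6} = - \frac{\left(J + \left(9 + 4 + 81 + 36\right)\right) 4 J}{6} = - \frac{\left(J + 130\right) 4 J}{6} = - \frac{\left(130 + J\right) 4 J}{6} = - \frac{4 J \left(130 + J\right)}{6} = - \frac{2 J \left(130 + J\right)}{3}$)
$\frac{2333643}{1475054} + \frac{L{\left(1433 \right)}}{-4578718} = \frac{2333643}{1475054} + \frac{\frac{2}{3} \cdot 1433 \left(-130 - 1433\right)}{-4578718} = 2333643 \cdot \frac{1}{1475054} + \frac{2}{3} \cdot 1433 \left(-130 - 1433\right) \left(- \frac{1}{4578718}\right) = \frac{2333643}{1475054} + \frac{2}{3} \cdot 1433 \left(-1563\right) \left(- \frac{1}{4578718}\right) = \frac{2333643}{1475054} - - \frac{746593}{2289359} = \frac{2333643}{1475054} + \frac{746593}{2289359} = \frac{6443811595859}{3376928150386}$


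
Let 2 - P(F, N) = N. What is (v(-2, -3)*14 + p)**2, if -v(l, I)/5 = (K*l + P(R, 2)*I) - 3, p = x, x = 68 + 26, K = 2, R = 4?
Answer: 341056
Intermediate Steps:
P(F, N) = 2 - N
x = 94
p = 94
v(l, I) = 15 - 10*l (v(l, I) = -5*((2*l + (2 - 1*2)*I) - 3) = -5*((2*l + (2 - 2)*I) - 3) = -5*((2*l + 0*I) - 3) = -5*((2*l + 0) - 3) = -5*(2*l - 3) = -5*(-3 + 2*l) = 15 - 10*l)
(v(-2, -3)*14 + p)**2 = ((15 - 10*(-2))*14 + 94)**2 = ((15 + 20)*14 + 94)**2 = (35*14 + 94)**2 = (490 + 94)**2 = 584**2 = 341056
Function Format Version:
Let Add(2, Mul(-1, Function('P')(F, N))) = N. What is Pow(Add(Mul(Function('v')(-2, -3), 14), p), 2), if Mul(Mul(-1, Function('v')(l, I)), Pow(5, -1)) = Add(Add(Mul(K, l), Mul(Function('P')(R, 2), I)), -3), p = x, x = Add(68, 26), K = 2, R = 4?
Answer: 341056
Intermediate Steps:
Function('P')(F, N) = Add(2, Mul(-1, N))
x = 94
p = 94
Function('v')(l, I) = Add(15, Mul(-10, l)) (Function('v')(l, I) = Mul(-5, Add(Add(Mul(2, l), Mul(Add(2, Mul(-1, 2)), I)), -3)) = Mul(-5, Add(Add(Mul(2, l), Mul(Add(2, -2), I)), -3)) = Mul(-5, Add(Add(Mul(2, l), Mul(0, I)), -3)) = Mul(-5, Add(Add(Mul(2, l), 0), -3)) = Mul(-5, Add(Mul(2, l), -3)) = Mul(-5, Add(-3, Mul(2, l))) = Add(15, Mul(-10, l)))
Pow(Add(Mul(Function('v')(-2, -3), 14), p), 2) = Pow(Add(Mul(Add(15, Mul(-10, -2)), 14), 94), 2) = Pow(Add(Mul(Add(15, 20), 14), 94), 2) = Pow(Add(Mul(35, 14), 94), 2) = Pow(Add(490, 94), 2) = Pow(584, 2) = 341056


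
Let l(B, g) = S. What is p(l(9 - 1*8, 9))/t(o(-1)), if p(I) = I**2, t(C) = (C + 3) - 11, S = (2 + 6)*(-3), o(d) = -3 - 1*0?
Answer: -576/11 ≈ -52.364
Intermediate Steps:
o(d) = -3 (o(d) = -3 + 0 = -3)
S = -24 (S = 8*(-3) = -24)
t(C) = -8 + C (t(C) = (3 + C) - 11 = -8 + C)
l(B, g) = -24
p(l(9 - 1*8, 9))/t(o(-1)) = (-24)**2/(-8 - 3) = 576/(-11) = 576*(-1/11) = -576/11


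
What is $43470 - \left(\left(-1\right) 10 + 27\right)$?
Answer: $43453$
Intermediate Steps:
$43470 - \left(\left(-1\right) 10 + 27\right) = 43470 - \left(-10 + 27\right) = 43470 - 17 = 43453$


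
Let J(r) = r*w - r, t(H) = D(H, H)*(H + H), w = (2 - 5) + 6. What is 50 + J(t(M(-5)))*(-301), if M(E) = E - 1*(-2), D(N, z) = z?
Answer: -10786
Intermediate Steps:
M(E) = 2 + E (M(E) = E + 2 = 2 + E)
w = 3 (w = -3 + 6 = 3)
t(H) = 2*H**2 (t(H) = H*(H + H) = H*(2*H) = 2*H**2)
J(r) = 2*r (J(r) = r*3 - r = 3*r - r = 2*r)
50 + J(t(M(-5)))*(-301) = 50 + (2*(2*(2 - 5)**2))*(-301) = 50 + (2*(2*(-3)**2))*(-301) = 50 + (2*(2*9))*(-301) = 50 + (2*18)*(-301) = 50 + 36*(-301) = 50 - 10836 = -10786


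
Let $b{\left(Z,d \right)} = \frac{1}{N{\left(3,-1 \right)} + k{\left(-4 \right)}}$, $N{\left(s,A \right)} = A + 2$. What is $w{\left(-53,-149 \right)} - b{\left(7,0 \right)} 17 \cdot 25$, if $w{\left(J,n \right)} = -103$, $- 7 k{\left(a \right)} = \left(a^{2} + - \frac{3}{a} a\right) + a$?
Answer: $\frac{2769}{2} \approx 1384.5$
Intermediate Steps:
$N{\left(s,A \right)} = 2 + A$
$k{\left(a \right)} = \frac{3}{7} - \frac{a}{7} - \frac{a^{2}}{7}$ ($k{\left(a \right)} = - \frac{\left(a^{2} + - \frac{3}{a} a\right) + a}{7} = - \frac{\left(a^{2} - 3\right) + a}{7} = - \frac{\left(-3 + a^{2}\right) + a}{7} = - \frac{-3 + a + a^{2}}{7} = \frac{3}{7} - \frac{a}{7} - \frac{a^{2}}{7}$)
$b{\left(Z,d \right)} = - \frac{7}{2}$ ($b{\left(Z,d \right)} = \frac{1}{\left(2 - 1\right) - \left(-1 + \frac{16}{7}\right)} = \frac{1}{1 + \left(\frac{3}{7} + \frac{4}{7} - \frac{16}{7}\right)} = \frac{1}{1 - \frac{9}{7}} = \frac{1}{- \frac{2}{7}} = - \frac{7}{2}$)
$w{\left(-53,-149 \right)} - b{\left(7,0 \right)} 17 \cdot 25 = -103 - \left(- \frac{7}{2}\right) 17 \cdot 25 = -103 - \left(- \frac{119}{2}\right) 25 = -103 - - \frac{2975}{2} = -103 + \frac{2975}{2} = \frac{2769}{2}$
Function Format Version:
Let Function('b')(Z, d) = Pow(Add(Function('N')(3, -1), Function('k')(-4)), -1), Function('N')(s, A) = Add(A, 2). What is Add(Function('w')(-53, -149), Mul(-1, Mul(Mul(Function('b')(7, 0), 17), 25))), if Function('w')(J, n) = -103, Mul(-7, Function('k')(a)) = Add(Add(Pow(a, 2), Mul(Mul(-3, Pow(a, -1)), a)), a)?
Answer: Rational(2769, 2) ≈ 1384.5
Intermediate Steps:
Function('N')(s, A) = Add(2, A)
Function('k')(a) = Add(Rational(3, 7), Mul(Rational(-1, 7), a), Mul(Rational(-1, 7), Pow(a, 2))) (Function('k')(a) = Mul(Rational(-1, 7), Add(Add(Pow(a, 2), Mul(Mul(-3, Pow(a, -1)), a)), a)) = Mul(Rational(-1, 7), Add(Add(Pow(a, 2), -3), a)) = Mul(Rational(-1, 7), Add(Add(-3, Pow(a, 2)), a)) = Mul(Rational(-1, 7), Add(-3, a, Pow(a, 2))) = Add(Rational(3, 7), Mul(Rational(-1, 7), a), Mul(Rational(-1, 7), Pow(a, 2))))
Function('b')(Z, d) = Rational(-7, 2) (Function('b')(Z, d) = Pow(Add(Add(2, -1), Add(Rational(3, 7), Mul(Rational(-1, 7), -4), Mul(Rational(-1, 7), Pow(-4, 2)))), -1) = Pow(Add(1, Add(Rational(3, 7), Rational(4, 7), Mul(Rational(-1, 7), 16))), -1) = Pow(Add(1, Add(Rational(3, 7), Rational(4, 7), Rational(-16, 7))), -1) = Pow(Add(1, Rational(-9, 7)), -1) = Pow(Rational(-2, 7), -1) = Rational(-7, 2))
Add(Function('w')(-53, -149), Mul(-1, Mul(Mul(Function('b')(7, 0), 17), 25))) = Add(-103, Mul(-1, Mul(Mul(Rational(-7, 2), 17), 25))) = Add(-103, Mul(-1, Mul(Rational(-119, 2), 25))) = Add(-103, Mul(-1, Rational(-2975, 2))) = Add(-103, Rational(2975, 2)) = Rational(2769, 2)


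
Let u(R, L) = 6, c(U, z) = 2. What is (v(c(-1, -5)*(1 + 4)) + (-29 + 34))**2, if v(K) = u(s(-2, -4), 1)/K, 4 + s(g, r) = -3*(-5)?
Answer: 784/25 ≈ 31.360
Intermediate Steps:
s(g, r) = 11 (s(g, r) = -4 - 3*(-5) = -4 + 15 = 11)
v(K) = 6/K
(v(c(-1, -5)*(1 + 4)) + (-29 + 34))**2 = (6/((2*(1 + 4))) + (-29 + 34))**2 = (6/((2*5)) + 5)**2 = (6/10 + 5)**2 = (6*(1/10) + 5)**2 = (3/5 + 5)**2 = (28/5)**2 = 784/25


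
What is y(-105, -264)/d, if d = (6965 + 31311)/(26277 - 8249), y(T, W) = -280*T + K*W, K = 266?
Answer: -26284824/1367 ≈ -19228.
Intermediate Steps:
y(T, W) = -280*T + 266*W
d = 9569/4507 (d = 38276/18028 = 38276*(1/18028) = 9569/4507 ≈ 2.1231)
y(-105, -264)/d = (-280*(-105) + 266*(-264))/(9569/4507) = (29400 - 70224)*(4507/9569) = -40824*4507/9569 = -26284824/1367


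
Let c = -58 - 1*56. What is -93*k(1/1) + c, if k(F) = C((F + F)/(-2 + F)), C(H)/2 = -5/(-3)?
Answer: -424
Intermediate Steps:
c = -114 (c = -58 - 56 = -114)
C(H) = 10/3 (C(H) = 2*(-5/(-3)) = 2*(-5*(-⅓)) = 2*(5/3) = 10/3)
k(F) = 10/3
-93*k(1/1) + c = -93*10/3 - 114 = -310 - 114 = -424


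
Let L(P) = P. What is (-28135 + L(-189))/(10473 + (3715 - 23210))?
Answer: 14162/4511 ≈ 3.1394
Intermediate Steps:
(-28135 + L(-189))/(10473 + (3715 - 23210)) = (-28135 - 189)/(10473 + (3715 - 23210)) = -28324/(10473 - 19495) = -28324/(-9022) = -28324*(-1/9022) = 14162/4511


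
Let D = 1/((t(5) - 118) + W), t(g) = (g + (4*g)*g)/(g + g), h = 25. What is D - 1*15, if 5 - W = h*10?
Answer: -10577/705 ≈ -15.003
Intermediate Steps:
t(g) = (g + 4*g²)/(2*g) (t(g) = (g + 4*g²)/((2*g)) = (g + 4*g²)*(1/(2*g)) = (g + 4*g²)/(2*g))
W = -245 (W = 5 - 25*10 = 5 - 1*250 = 5 - 250 = -245)
D = -2/705 (D = 1/(((½ + 2*5) - 118) - 245) = 1/(((½ + 10) - 118) - 245) = 1/((21/2 - 118) - 245) = 1/(-215/2 - 245) = 1/(-705/2) = -2/705 ≈ -0.0028369)
D - 1*15 = -2/705 - 1*15 = -2/705 - 15 = -10577/705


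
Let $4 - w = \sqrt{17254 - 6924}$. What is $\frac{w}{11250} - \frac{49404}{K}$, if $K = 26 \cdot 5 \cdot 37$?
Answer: $- \frac{27788788}{2705625} - \frac{\sqrt{10330}}{11250} \approx -10.28$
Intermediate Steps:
$K = 4810$ ($K = 130 \cdot 37 = 4810$)
$w = 4 - \sqrt{10330}$ ($w = 4 - \sqrt{17254 - 6924} = 4 - \sqrt{10330} \approx -97.637$)
$\frac{w}{11250} - \frac{49404}{K} = \frac{4 - \sqrt{10330}}{11250} - \frac{49404}{4810} = \left(4 - \sqrt{10330}\right) \frac{1}{11250} - \frac{24702}{2405} = \left(\frac{2}{5625} - \frac{\sqrt{10330}}{11250}\right) - \frac{24702}{2405} = - \frac{27788788}{2705625} - \frac{\sqrt{10330}}{11250}$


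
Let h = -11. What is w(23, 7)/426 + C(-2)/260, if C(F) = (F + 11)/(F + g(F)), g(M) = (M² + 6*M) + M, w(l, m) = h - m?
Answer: -3333/73840 ≈ -0.045138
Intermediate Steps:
w(l, m) = -11 - m
g(M) = M² + 7*M
C(F) = (11 + F)/(F + F*(7 + F)) (C(F) = (F + 11)/(F + F*(7 + F)) = (11 + F)/(F + F*(7 + F)))
w(23, 7)/426 + C(-2)/260 = (-11 - 1*7)/426 + ((11 - 2)/((-2)*(8 - 2)))/260 = (-11 - 7)*(1/426) - ½*9/6*(1/260) = -18*1/426 - ½*⅙*9*(1/260) = -3/71 - ¾*1/260 = -3/71 - 3/1040 = -3333/73840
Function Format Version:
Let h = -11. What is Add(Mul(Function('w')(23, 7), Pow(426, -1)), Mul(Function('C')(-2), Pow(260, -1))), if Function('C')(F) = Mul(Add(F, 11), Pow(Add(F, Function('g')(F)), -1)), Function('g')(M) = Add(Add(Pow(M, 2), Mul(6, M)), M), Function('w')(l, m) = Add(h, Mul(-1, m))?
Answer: Rational(-3333, 73840) ≈ -0.045138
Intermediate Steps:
Function('w')(l, m) = Add(-11, Mul(-1, m))
Function('g')(M) = Add(Pow(M, 2), Mul(7, M))
Function('C')(F) = Mul(Pow(Add(F, Mul(F, Add(7, F))), -1), Add(11, F)) (Function('C')(F) = Mul(Add(F, 11), Pow(Add(F, Mul(F, Add(7, F))), -1)) = Mul(Add(11, F), Pow(Add(F, Mul(F, Add(7, F))), -1)) = Mul(Pow(Add(F, Mul(F, Add(7, F))), -1), Add(11, F)))
Add(Mul(Function('w')(23, 7), Pow(426, -1)), Mul(Function('C')(-2), Pow(260, -1))) = Add(Mul(Add(-11, Mul(-1, 7)), Pow(426, -1)), Mul(Mul(Pow(-2, -1), Pow(Add(8, -2), -1), Add(11, -2)), Pow(260, -1))) = Add(Mul(Add(-11, -7), Rational(1, 426)), Mul(Mul(Rational(-1, 2), Pow(6, -1), 9), Rational(1, 260))) = Add(Mul(-18, Rational(1, 426)), Mul(Mul(Rational(-1, 2), Rational(1, 6), 9), Rational(1, 260))) = Add(Rational(-3, 71), Mul(Rational(-3, 4), Rational(1, 260))) = Add(Rational(-3, 71), Rational(-3, 1040)) = Rational(-3333, 73840)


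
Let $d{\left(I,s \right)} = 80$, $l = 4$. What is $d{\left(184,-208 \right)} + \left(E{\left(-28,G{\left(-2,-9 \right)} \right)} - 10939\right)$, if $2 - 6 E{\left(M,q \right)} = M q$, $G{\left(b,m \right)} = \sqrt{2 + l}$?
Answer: $- \frac{32576}{3} + \frac{14 \sqrt{6}}{3} \approx -10847.0$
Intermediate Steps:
$G{\left(b,m \right)} = \sqrt{6}$ ($G{\left(b,m \right)} = \sqrt{2 + 4} = \sqrt{6}$)
$E{\left(M,q \right)} = \frac{1}{3} - \frac{M q}{6}$
$d{\left(184,-208 \right)} + \left(E{\left(-28,G{\left(-2,-9 \right)} \right)} - 10939\right) = 80 - \left(\frac{32816}{3} - \frac{14 \sqrt{6}}{3}\right) = - \frac{32576}{3} + \frac{14 \sqrt{6}}{3}$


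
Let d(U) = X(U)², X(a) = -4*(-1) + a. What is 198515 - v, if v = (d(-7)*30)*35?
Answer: 189065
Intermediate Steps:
X(a) = 4 + a
d(U) = (4 + U)²
v = 9450 (v = ((4 - 7)²*30)*35 = ((-3)²*30)*35 = (9*30)*35 = 270*35 = 9450)
198515 - v = 198515 - 1*9450 = 198515 - 9450 = 189065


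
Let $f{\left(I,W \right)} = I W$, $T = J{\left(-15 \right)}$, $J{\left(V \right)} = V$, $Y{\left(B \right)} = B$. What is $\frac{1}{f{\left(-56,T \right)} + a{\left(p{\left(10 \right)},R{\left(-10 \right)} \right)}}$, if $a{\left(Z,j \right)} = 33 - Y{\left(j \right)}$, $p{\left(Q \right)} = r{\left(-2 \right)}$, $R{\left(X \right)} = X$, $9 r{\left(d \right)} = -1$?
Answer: $\frac{1}{883} \approx 0.0011325$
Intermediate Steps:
$r{\left(d \right)} = - \frac{1}{9}$ ($r{\left(d \right)} = \frac{1}{9} \left(-1\right) = - \frac{1}{9}$)
$p{\left(Q \right)} = - \frac{1}{9}$
$a{\left(Z,j \right)} = 33 - j$
$T = -15$
$\frac{1}{f{\left(-56,T \right)} + a{\left(p{\left(10 \right)},R{\left(-10 \right)} \right)}} = \frac{1}{\left(-56\right) \left(-15\right) + \left(33 - -10\right)} = \frac{1}{840 + \left(33 + 10\right)} = \frac{1}{840 + 43} = \frac{1}{883}$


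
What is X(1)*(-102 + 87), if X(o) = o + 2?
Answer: -45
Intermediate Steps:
X(o) = 2 + o
X(1)*(-102 + 87) = (2 + 1)*(-102 + 87) = 3*(-15) = -45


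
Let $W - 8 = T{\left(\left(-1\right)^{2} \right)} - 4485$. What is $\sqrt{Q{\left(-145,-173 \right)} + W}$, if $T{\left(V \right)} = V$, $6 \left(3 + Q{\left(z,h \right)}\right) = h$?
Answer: $\frac{i \sqrt{162282}}{6} \approx 67.14 i$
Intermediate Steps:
$Q{\left(z,h \right)} = -3 + \frac{h}{6}$
$W = -4476$ ($W = 8 + \left(\left(-1\right)^{2} - 4485\right) = 8 + \left(1 - 4485\right) = 8 - 4484 = -4476$)
$\sqrt{Q{\left(-145,-173 \right)} + W} = \sqrt{\left(-3 + \frac{1}{6} \left(-173\right)\right) - 4476} = \sqrt{\left(-3 - \frac{173}{6}\right) - 4476} = \sqrt{- \frac{191}{6} - 4476} = \sqrt{- \frac{27047}{6}} = \frac{i \sqrt{162282}}{6}$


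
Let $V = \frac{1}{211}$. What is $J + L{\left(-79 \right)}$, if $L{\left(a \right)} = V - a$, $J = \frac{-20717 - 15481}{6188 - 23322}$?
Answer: $\frac{146630779}{1807637} \approx 81.117$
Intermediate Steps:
$V = \frac{1}{211} \approx 0.0047393$
$J = \frac{18099}{8567}$ ($J = - \frac{36198}{-17134} = \left(-36198\right) \left(- \frac{1}{17134}\right) = \frac{18099}{8567} \approx 2.1126$)
$L{\left(a \right)} = \frac{1}{211} - a$
$J + L{\left(-79 \right)} = \frac{18099}{8567} + \left(\frac{1}{211} - -79\right) = \frac{18099}{8567} + \left(\frac{1}{211} + 79\right) = \frac{18099}{8567} + \frac{16670}{211} = \frac{146630779}{1807637}$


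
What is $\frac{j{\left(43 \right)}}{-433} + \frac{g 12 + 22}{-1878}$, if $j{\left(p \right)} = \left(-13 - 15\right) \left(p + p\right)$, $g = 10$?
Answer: $\frac{2230369}{406587} \approx 5.4856$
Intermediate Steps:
$j{\left(p \right)} = - 56 p$ ($j{\left(p \right)} = - 28 \cdot 2 p = - 56 p$)
$\frac{j{\left(43 \right)}}{-433} + \frac{g 12 + 22}{-1878} = \frac{\left(-56\right) 43}{-433} + \frac{10 \cdot 12 + 22}{-1878} = \left(-2408\right) \left(- \frac{1}{433}\right) + \left(120 + 22\right) \left(- \frac{1}{1878}\right) = \frac{2408}{433} + 142 \left(- \frac{1}{1878}\right) = \frac{2408}{433} - \frac{71}{939} = \frac{2230369}{406587}$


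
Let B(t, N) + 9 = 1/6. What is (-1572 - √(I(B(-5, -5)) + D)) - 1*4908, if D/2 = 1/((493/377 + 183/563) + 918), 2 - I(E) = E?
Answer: -6480 - √276123995022369/5048094 ≈ -6483.3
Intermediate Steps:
B(t, N) = -53/6 (B(t, N) = -9 + 1/6 = -9 + ⅙ = -53/6)
I(E) = 2 - E
D = 7319/3365396 (D = 2/((493/377 + 183/563) + 918) = 2/((493*(1/377) + 183*(1/563)) + 918) = 2/((17/13 + 183/563) + 918) = 2/(11950/7319 + 918) = 2/(6730792/7319) = 2*(7319/6730792) = 7319/3365396 ≈ 0.0021748)
(-1572 - √(I(B(-5, -5)) + D)) - 1*4908 = (-1572 - √((2 - 1*(-53/6)) + 7319/3365396)) - 1*4908 = (-1572 - √((2 + 53/6) + 7319/3365396)) - 4908 = (-1572 - √(65/6 + 7319/3365396)) - 4908 = (-1572 - √(109397327/10096188)) - 4908 = (-1572 - √276123995022369/5048094) - 4908 = -6480 - √276123995022369/5048094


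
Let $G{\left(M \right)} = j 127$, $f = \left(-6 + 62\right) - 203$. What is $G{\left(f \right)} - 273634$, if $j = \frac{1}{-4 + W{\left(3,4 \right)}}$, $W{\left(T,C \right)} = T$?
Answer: $-273761$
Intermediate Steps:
$f = -147$ ($f = 56 - 203 = -147$)
$j = -1$ ($j = \frac{1}{-4 + 3} = \frac{1}{-1} = -1$)
$G{\left(M \right)} = -127$ ($G{\left(M \right)} = \left(-1\right) 127 = -127$)
$G{\left(f \right)} - 273634 = -127 - 273634 = -273761$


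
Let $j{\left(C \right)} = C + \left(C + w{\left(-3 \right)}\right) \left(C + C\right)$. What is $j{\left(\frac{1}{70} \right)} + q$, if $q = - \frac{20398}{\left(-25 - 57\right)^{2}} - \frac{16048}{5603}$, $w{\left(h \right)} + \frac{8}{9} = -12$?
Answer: $- \frac{1298287303153}{207681078150} \approx -6.2514$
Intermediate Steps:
$w{\left(h \right)} = - \frac{116}{9}$ ($w{\left(h \right)} = - \frac{8}{9} - 12 = - \frac{116}{9}$)
$j{\left(C \right)} = C + 2 C \left(- \frac{116}{9} + C\right)$ ($j{\left(C \right)} = C + \left(C - \frac{116}{9}\right) \left(C + C\right) = C + \left(- \frac{116}{9} + C\right) 2 C = C + 2 C \left(- \frac{116}{9} + C\right)$)
$q = - \frac{111098373}{18837286}$ ($q = - \frac{20398}{\left(-82\right)^{2}} - \frac{16048}{5603} = - \frac{20398}{6724} - \frac{16048}{5603} = \left(-20398\right) \frac{1}{6724} - \frac{16048}{5603} = - \frac{10199}{3362} - \frac{16048}{5603} = - \frac{111098373}{18837286} \approx -5.8978$)
$j{\left(\frac{1}{70} \right)} + q = \frac{-223 + \frac{18}{70}}{9 \cdot 70} - \frac{111098373}{18837286} = \frac{1}{9} \cdot \frac{1}{70} \left(-223 + 18 \cdot \frac{1}{70}\right) - \frac{111098373}{18837286} = \frac{1}{9} \cdot \frac{1}{70} \left(-223 + \frac{9}{35}\right) - \frac{111098373}{18837286} = \frac{1}{9} \cdot \frac{1}{70} \left(- \frac{7796}{35}\right) - \frac{111098373}{18837286} = - \frac{3898}{11025} - \frac{111098373}{18837286} = - \frac{1298287303153}{207681078150}$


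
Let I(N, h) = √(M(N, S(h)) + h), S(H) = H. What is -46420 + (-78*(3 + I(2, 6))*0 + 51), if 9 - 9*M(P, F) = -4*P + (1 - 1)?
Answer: -46369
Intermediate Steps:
M(P, F) = 1 + 4*P/9 (M(P, F) = 1 - (-4*P + (1 - 1))/9 = 1 - (-4*P + 0)/9 = 1 - (-4)*P/9 = 1 + 4*P/9)
I(N, h) = √(1 + h + 4*N/9) (I(N, h) = √((1 + 4*N/9) + h) = √(1 + h + 4*N/9))
-46420 + (-78*(3 + I(2, 6))*0 + 51) = -46420 + (-78*(3 + √(9 + 4*2 + 9*6)/3)*0 + 51) = -46420 + (-78*(3 + √(9 + 8 + 54)/3)*0 + 51) = -46420 + (-78*(3 + √71/3)*0 + 51) = -46420 + (-78*0 + 51) = -46420 + (0 + 51) = -46420 + 51 = -46369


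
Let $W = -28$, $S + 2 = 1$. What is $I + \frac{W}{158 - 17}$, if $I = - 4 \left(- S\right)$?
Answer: $- \frac{592}{141} \approx -4.1986$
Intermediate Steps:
$S = -1$ ($S = -2 + 1 = -1$)
$I = -4$ ($I = - 4 \left(\left(-1\right) \left(-1\right)\right) = \left(-4\right) 1 = -4$)
$I + \frac{W}{158 - 17} = -4 - \frac{28}{158 - 17} = -4 - \frac{28}{141} = - \frac{592}{141}$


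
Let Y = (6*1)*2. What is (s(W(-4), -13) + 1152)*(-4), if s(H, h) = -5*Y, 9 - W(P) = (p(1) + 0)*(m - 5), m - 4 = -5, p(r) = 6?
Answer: -4368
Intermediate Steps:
m = -1 (m = 4 - 5 = -1)
W(P) = 45 (W(P) = 9 - (6 + 0)*(-1 - 5) = 9 - 6*(-6) = 9 - 1*(-36) = 9 + 36 = 45)
Y = 12 (Y = 6*2 = 12)
s(H, h) = -60 (s(H, h) = -5*12 = -60)
(s(W(-4), -13) + 1152)*(-4) = (-60 + 1152)*(-4) = 1092*(-4) = -4368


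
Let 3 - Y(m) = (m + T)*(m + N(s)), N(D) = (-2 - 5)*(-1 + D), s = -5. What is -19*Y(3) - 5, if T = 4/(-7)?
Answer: 14101/7 ≈ 2014.4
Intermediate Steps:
N(D) = 7 - 7*D (N(D) = -7*(-1 + D) = 7 - 7*D)
T = -4/7 (T = 4*(-⅐) = -4/7 ≈ -0.57143)
Y(m) = 3 - (42 + m)*(-4/7 + m) (Y(m) = 3 - (m - 4/7)*(m + (7 - 7*(-5))) = 3 - (-4/7 + m)*(m + (7 + 35)) = 3 - (-4/7 + m)*(m + 42) = 3 - (-4/7 + m)*(42 + m) = 3 - (42 + m)*(-4/7 + m))
-19*Y(3) - 5 = -19*(27 - 1*3² - 290/7*3) - 5 = -19*(27 - 1*9 - 870/7) - 5 = -19*(27 - 9 - 870/7) - 5 = -19*(-744/7) - 5 = 14136/7 - 5 = 14101/7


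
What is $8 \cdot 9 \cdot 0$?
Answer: $0$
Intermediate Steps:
$8 \cdot 9 \cdot 0 = 72 \cdot 0 = 0$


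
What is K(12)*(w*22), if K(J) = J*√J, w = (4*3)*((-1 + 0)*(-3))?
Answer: 19008*√3 ≈ 32923.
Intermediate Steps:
w = 36 (w = 12*(-1*(-3)) = 12*3 = 36)
K(J) = J^(3/2)
K(12)*(w*22) = 12^(3/2)*(36*22) = (24*√3)*792 = 19008*√3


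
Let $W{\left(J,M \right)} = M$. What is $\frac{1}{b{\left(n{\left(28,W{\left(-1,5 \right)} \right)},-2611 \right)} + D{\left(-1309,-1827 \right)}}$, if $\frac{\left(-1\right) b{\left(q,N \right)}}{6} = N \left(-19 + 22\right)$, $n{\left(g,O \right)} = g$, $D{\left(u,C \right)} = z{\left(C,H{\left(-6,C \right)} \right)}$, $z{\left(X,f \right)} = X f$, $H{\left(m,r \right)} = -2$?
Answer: $\frac{1}{50652} \approx 1.9743 \cdot 10^{-5}$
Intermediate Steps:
$D{\left(u,C \right)} = - 2 C$ ($D{\left(u,C \right)} = C \left(-2\right) = - 2 C$)
$b{\left(q,N \right)} = - 18 N$ ($b{\left(q,N \right)} = - 6 N \left(-19 + 22\right) = - 6 N 3 = - 6 \cdot 3 N = - 18 N$)
$\frac{1}{b{\left(n{\left(28,W{\left(-1,5 \right)} \right)},-2611 \right)} + D{\left(-1309,-1827 \right)}} = \frac{1}{\left(-18\right) \left(-2611\right) - -3654} = \frac{1}{46998 + 3654} = \frac{1}{50652}$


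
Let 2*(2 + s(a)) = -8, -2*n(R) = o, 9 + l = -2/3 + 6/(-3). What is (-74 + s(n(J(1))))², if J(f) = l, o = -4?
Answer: 6400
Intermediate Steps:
l = -35/3 (l = -9 + (-2/3 + 6/(-3)) = -9 + (-2*⅓ + 6*(-⅓)) = -9 + (-⅔ - 2) = -9 - 8/3 = -35/3 ≈ -11.667)
J(f) = -35/3
n(R) = 2 (n(R) = -½*(-4) = 2)
s(a) = -6 (s(a) = -2 + (½)*(-8) = -2 - 4 = -6)
(-74 + s(n(J(1))))² = (-74 - 6)² = (-80)² = 6400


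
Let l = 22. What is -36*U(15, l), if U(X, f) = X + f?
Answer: -1332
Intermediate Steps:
-36*U(15, l) = -36*(15 + 22) = -36*37 = -1332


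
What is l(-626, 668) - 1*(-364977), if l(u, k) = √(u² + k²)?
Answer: 364977 + 170*√29 ≈ 3.6589e+5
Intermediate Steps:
l(u, k) = √(k² + u²)
l(-626, 668) - 1*(-364977) = √(668² + (-626)²) - 1*(-364977) = √(446224 + 391876) + 364977 = √838100 + 364977 = 170*√29 + 364977 = 364977 + 170*√29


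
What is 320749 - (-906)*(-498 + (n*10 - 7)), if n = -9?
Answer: -218321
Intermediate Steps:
320749 - (-906)*(-498 + (n*10 - 7)) = 320749 - (-906)*(-498 + (-9*10 - 7)) = 320749 - (-906)*(-498 + (-90 - 7)) = 320749 - (-906)*(-498 - 97) = 320749 - (-906)*(-595) = 320749 - 1*539070 = 320749 - 539070 = -218321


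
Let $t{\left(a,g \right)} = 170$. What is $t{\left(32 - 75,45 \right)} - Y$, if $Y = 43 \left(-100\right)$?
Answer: $4470$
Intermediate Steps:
$Y = -4300$
$t{\left(32 - 75,45 \right)} - Y = 170 - -4300 = 170 + 4300 = 4470$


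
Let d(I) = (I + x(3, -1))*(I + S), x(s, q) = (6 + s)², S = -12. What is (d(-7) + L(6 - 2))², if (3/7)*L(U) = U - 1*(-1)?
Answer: 17497489/9 ≈ 1.9442e+6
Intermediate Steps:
L(U) = 7/3 + 7*U/3 (L(U) = 7*(U - 1*(-1))/3 = 7*(U + 1)/3 = 7*(1 + U)/3 = 7/3 + 7*U/3)
d(I) = (-12 + I)*(81 + I) (d(I) = (I + (6 + 3)²)*(I - 12) = (I + 9²)*(-12 + I) = (I + 81)*(-12 + I) = (81 + I)*(-12 + I) = (-12 + I)*(81 + I))
(d(-7) + L(6 - 2))² = ((-972 + (-7)² + 69*(-7)) + (7/3 + 7*(6 - 2)/3))² = ((-972 + 49 - 483) + (7/3 + (7/3)*4))² = (-1406 + (7/3 + 28/3))² = (-1406 + 35/3)² = (-4183/3)² = 17497489/9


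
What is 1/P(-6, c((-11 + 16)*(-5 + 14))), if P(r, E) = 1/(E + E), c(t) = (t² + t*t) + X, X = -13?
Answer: 8074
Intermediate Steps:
c(t) = -13 + 2*t² (c(t) = (t² + t*t) - 13 = (t² + t²) - 13 = 2*t² - 13 = -13 + 2*t²)
P(r, E) = 1/(2*E)
1/P(-6, c((-11 + 16)*(-5 + 14))) = 1/(1/(2*(-13 + 2*((-11 + 16)*(-5 + 14))²))) = 1/(1/(2*(-13 + 2*(5*9)²))) = 1/(1/(2*(-13 + 2*45²))) = 1/(1/(2*(-13 + 2*2025))) = 1/(1/(2*(-13 + 4050))) = 1/((½)/4037) = 1/((½)*(1/4037)) = 1/(1/8074) = 8074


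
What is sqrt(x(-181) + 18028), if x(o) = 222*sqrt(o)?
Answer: sqrt(18028 + 222*I*sqrt(181)) ≈ 134.73 + 11.084*I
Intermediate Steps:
sqrt(x(-181) + 18028) = sqrt(222*sqrt(-181) + 18028) = sqrt(222*(I*sqrt(181)) + 18028) = sqrt(222*I*sqrt(181) + 18028) = sqrt(18028 + 222*I*sqrt(181))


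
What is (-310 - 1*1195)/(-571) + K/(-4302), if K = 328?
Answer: 3143611/1228221 ≈ 2.5595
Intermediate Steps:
(-310 - 1*1195)/(-571) + K/(-4302) = (-310 - 1*1195)/(-571) + 328/(-4302) = (-310 - 1195)*(-1/571) + 328*(-1/4302) = -1505*(-1/571) - 164/2151 = 1505/571 - 164/2151 = 3143611/1228221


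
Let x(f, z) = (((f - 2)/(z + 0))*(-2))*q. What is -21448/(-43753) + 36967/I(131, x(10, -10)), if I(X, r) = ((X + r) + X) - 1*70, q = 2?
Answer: 8108019003/42702928 ≈ 189.87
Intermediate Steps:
x(f, z) = -4*(-2 + f)/z (x(f, z) = (((f - 2)/(z + 0))*(-2))*2 = (((-2 + f)/z)*(-2))*2 = -2*(-2 + f)/z*2 = -4*(-2 + f)/z)
I(X, r) = -70 + r + 2*X (I(X, r) = (r + 2*X) - 70 = -70 + r + 2*X)
-21448/(-43753) + 36967/I(131, x(10, -10)) = -21448/(-43753) + 36967/(-70 + 4*(2 - 1*10)/(-10) + 2*131) = -21448*(-1/43753) + 36967/(-70 + 4*(-⅒)*(2 - 10) + 262) = 21448/43753 + 36967/(-70 + 4*(-⅒)*(-8) + 262) = 21448/43753 + 36967/(-70 + 16/5 + 262) = 21448/43753 + 36967/(976/5) = 21448/43753 + 36967*(5/976) = 21448/43753 + 184835/976 = 8108019003/42702928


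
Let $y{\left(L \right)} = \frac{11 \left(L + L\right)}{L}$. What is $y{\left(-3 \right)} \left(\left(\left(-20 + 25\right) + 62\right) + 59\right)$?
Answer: $2772$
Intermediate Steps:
$y{\left(L \right)} = 22$ ($y{\left(L \right)} = \frac{11 \cdot 2 L}{L} = \frac{22 L}{L} = 22$)
$y{\left(-3 \right)} \left(\left(\left(-20 + 25\right) + 62\right) + 59\right) = 22 \left(\left(\left(-20 + 25\right) + 62\right) + 59\right) = 22 \left(\left(5 + 62\right) + 59\right) = 22 \left(67 + 59\right) = 22 \cdot 126 = 2772$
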